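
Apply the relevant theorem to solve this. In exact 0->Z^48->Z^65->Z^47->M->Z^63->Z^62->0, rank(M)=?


Alt sum=0:
(-1)^0*48 + (-1)^1*65 + (-1)^2*47 + (-1)^3*? + (-1)^4*63 + (-1)^5*62=0
rank(M)=31


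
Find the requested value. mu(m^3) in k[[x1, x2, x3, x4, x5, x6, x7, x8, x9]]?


C(n+d-1,d)=C(11,3)=165


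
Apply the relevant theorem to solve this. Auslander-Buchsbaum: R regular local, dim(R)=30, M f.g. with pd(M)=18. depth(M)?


pd+depth=depth(R)=30
depth=30-18=12


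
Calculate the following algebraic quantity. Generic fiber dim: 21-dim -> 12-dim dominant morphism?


dim(fiber)=dim(X)-dim(Y)=21-12=9


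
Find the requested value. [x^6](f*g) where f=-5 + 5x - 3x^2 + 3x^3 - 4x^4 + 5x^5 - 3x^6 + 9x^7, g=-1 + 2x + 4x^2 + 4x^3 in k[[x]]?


[x^6] = sum a_i*b_j, i+j=6
  3*4=12
  -4*4=-16
  5*2=10
  -3*-1=3
Sum=9


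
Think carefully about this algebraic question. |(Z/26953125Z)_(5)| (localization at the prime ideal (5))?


5-primary part: 26953125=5^8*69
Size=5^8=390625


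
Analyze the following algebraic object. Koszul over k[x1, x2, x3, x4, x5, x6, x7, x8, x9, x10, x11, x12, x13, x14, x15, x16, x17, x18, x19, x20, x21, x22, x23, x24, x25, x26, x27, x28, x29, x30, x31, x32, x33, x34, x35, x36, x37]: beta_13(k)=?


C(n,i)=C(37,13)=3562467300


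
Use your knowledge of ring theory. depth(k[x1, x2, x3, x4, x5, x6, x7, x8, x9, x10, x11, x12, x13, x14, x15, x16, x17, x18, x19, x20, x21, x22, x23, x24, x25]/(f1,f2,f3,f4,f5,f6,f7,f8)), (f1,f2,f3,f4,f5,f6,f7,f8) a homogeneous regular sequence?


depth(R)=25
depth(R/I)=25-8=17


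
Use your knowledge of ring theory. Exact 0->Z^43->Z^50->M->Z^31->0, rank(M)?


Alt sum=0:
(-1)^0*43 + (-1)^1*50 + (-1)^2*? + (-1)^3*31=0
rank(M)=38


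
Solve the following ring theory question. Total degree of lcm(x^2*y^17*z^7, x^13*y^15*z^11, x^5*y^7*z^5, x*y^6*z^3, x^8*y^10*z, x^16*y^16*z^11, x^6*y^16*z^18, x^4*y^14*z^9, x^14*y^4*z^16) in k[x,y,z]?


lcm = componentwise max:
x: max(2,13,5,1,8,16,6,4,14)=16
y: max(17,15,7,6,10,16,16,14,4)=17
z: max(7,11,5,3,1,11,18,9,16)=18
Total=16+17+18=51


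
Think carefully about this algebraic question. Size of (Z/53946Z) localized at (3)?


3-primary part: 53946=3^6*74
Size=3^6=729


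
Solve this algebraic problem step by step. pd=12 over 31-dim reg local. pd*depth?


pd+depth=31
depth=31-12=19
pd*depth=12*19=228


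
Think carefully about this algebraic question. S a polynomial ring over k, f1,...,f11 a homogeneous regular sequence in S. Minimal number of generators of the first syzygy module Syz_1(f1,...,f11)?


Regular sequence => Koszul complex is the minimal free resolution.
Syz_1 minimally generated by Koszul relations f_i*e_j - f_j*e_i (i<j): mu(Syz_1) = beta_2 = C(m,2) = m(m-1)/2
m=11
11*10/2 = 55


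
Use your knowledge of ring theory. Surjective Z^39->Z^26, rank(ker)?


rank(ker) = 39-26 = 13


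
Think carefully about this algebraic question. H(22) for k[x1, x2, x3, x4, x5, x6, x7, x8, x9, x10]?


C(d+n-1,n-1)=C(31,9)=20160075


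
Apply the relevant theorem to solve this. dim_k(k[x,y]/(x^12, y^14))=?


Basis: x^i*y^j, i<12, j<14
12*14=168


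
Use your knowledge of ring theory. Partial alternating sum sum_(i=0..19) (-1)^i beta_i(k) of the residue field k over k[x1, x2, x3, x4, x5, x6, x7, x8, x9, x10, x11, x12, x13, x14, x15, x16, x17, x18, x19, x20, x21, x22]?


Koszul resolution: beta_i(k)=C(n,i), n=22
sum_(i=0..p) (-1)^i C(n,i) = (-1)^p C(n-1,p)
(-1)^19*C(21,19) = (-1)^19*210 = -210


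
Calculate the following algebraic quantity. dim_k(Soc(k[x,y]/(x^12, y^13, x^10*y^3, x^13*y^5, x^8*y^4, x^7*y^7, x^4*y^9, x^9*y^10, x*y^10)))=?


Socle = ann(m) = span of standard monomials u with x*u, y*u in I (staircase corners).
Redundant generators: x^9*y^10, x^13*y^5
Minimal generators: x^12, x^10*y^3, x^8*y^4, x^7*y^7, x^4*y^9, x*y^10, y^13
Corners: y^12, x^3y^9, x^6y^8, x^7y^6, x^9y^3, x^11y^2
Socle dim=6


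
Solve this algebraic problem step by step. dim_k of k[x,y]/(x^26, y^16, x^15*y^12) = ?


k[x,y]/I, I = (x^26, y^16, x^15*y^12)
Rect: 26x16=416. Corner: (26-15)x(16-12)=44.
dim = 416-44 = 372


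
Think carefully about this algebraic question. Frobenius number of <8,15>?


gcd(8,15)=1 => F=ab-a-b=8*15-8-15=120-23=97


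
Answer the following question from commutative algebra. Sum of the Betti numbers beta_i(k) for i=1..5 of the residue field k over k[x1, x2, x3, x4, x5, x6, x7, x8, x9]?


Koszul resolution: beta_i(k)=C(n,i), n=9
C(9,1)=9, C(9,2)=36, C(9,3)=84, C(9,4)=126, C(9,5)=126
Sum=381


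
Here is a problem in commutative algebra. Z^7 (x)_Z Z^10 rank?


rank(M(x)N) = rank(M)*rank(N)
7*10 = 70


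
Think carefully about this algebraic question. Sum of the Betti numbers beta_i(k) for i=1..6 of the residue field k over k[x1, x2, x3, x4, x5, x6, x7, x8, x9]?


Koszul resolution: beta_i(k)=C(n,i), n=9
C(9,1)=9, C(9,2)=36, C(9,3)=84, C(9,4)=126, C(9,5)=126, C(9,6)=84
Sum=465


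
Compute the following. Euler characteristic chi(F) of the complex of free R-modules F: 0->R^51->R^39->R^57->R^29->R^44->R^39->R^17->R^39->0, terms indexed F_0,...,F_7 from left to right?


chi = sum (-1)^i * rank:
(-1)^0*51=51
(-1)^1*39=-39
(-1)^2*57=57
(-1)^3*29=-29
(-1)^4*44=44
(-1)^5*39=-39
(-1)^6*17=17
(-1)^7*39=-39
chi=23


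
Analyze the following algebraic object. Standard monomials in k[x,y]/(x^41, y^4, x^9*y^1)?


k[x,y]/I, I = (x^41, y^4, x^9*y^1)
Rect: 41x4=164. Corner: (41-9)x(4-1)=96.
dim = 164-96 = 68


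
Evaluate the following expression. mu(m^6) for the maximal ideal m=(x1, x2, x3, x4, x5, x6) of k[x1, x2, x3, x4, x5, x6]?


Graded Nakayama: mu(m^d) = dim_k (m^d/m^(d+1)) = #degree-6 monomials in 6 vars
C(n+d-1,d)=C(11,6)=462


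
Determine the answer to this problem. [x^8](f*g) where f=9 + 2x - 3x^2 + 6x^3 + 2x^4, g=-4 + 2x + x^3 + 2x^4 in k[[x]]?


[x^8] = sum a_i*b_j, i+j=8
  2*2=4
Sum=4


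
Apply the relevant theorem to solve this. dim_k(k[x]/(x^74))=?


Basis: 1,x,...,x^73
dim=74


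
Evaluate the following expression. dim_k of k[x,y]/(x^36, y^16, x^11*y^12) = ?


k[x,y]/I, I = (x^36, y^16, x^11*y^12)
Rect: 36x16=576. Corner: (36-11)x(16-12)=100.
dim = 576-100 = 476


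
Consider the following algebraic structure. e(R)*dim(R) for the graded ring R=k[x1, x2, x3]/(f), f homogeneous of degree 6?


e(R)=deg(f)=6, dim(R)=3-1=2
e*dim=6*2=12


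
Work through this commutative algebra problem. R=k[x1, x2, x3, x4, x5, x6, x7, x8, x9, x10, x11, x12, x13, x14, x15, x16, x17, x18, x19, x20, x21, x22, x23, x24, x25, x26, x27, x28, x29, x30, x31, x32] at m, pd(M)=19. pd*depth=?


pd+depth=32
depth=32-19=13
pd*depth=19*13=247


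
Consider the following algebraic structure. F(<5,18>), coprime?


gcd(5,18)=1 => F=ab-a-b=5*18-5-18=90-23=67


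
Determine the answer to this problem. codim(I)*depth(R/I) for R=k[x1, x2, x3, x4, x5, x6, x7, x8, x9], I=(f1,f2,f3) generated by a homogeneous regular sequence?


codim=3, depth=dim(R/I)=9-3=6
Product=3*6=18


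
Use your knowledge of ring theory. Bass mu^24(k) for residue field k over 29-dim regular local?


C(n,i)=C(29,24)=118755


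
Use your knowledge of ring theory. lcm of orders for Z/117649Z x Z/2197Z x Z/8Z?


Exponent = lcm of the cyclic orders; pairwise coprime => product.
7^6*13^3*2^3=117649*2197*8=2067798824


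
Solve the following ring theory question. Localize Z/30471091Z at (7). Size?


7-primary part: 30471091=7^7*37
Size=7^7=823543


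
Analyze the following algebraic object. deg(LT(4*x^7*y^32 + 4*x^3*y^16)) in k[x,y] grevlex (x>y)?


LT: 4*x^7*y^32
deg_x=7, deg_y=32
Total=7+32=39


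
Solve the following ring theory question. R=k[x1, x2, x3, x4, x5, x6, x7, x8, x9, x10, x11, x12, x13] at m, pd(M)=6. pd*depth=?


pd+depth=13
depth=13-6=7
pd*depth=6*7=42


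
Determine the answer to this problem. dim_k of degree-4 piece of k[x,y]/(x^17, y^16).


k[x,y], I = (x^17, y^16), d = 4
Need i < 17 and d-i < 16.
Range: 0 <= i <= 4.
H(4) = 5


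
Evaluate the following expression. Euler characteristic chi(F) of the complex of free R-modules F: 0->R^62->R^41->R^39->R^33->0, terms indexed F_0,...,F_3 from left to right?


chi = sum (-1)^i * rank:
(-1)^0*62=62
(-1)^1*41=-41
(-1)^2*39=39
(-1)^3*33=-33
chi=27


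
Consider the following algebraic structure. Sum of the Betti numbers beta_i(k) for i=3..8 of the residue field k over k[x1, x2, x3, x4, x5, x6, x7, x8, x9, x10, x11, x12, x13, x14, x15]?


Koszul resolution: beta_i(k)=C(n,i), n=15
C(15,3)=455, C(15,4)=1365, C(15,5)=3003, C(15,6)=5005, C(15,7)=6435, C(15,8)=6435
Sum=22698


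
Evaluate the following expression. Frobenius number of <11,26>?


gcd(11,26)=1 => F=ab-a-b=11*26-11-26=286-37=249


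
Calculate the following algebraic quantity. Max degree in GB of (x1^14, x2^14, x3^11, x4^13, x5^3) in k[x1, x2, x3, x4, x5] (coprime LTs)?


Pure powers, coprime LTs => already GB.
Degrees: 14, 14, 11, 13, 3
Max=14


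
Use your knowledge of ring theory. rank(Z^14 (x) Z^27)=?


rank(M(x)N) = rank(M)*rank(N)
14*27 = 378


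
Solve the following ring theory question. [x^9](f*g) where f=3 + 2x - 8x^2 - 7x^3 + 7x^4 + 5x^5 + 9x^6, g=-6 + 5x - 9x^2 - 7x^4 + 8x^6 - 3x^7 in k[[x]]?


[x^9] = sum a_i*b_j, i+j=9
  -8*-3=24
  -7*8=-56
  5*-7=-35
Sum=-67


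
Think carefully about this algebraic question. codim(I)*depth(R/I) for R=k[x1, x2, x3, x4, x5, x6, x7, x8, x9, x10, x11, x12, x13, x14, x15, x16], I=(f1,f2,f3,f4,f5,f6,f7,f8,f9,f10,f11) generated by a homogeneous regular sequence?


codim=11, depth=dim(R/I)=16-11=5
Product=11*5=55


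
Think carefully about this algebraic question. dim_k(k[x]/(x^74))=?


Basis: 1,x,...,x^73
dim=74


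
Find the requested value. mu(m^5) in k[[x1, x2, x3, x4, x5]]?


C(n+d-1,d)=C(9,5)=126


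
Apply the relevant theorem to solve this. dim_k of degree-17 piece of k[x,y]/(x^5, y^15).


k[x,y], I = (x^5, y^15), d = 17
Need i < 5 and d-i < 15.
Range: 3 <= i <= 4.
H(17) = 2


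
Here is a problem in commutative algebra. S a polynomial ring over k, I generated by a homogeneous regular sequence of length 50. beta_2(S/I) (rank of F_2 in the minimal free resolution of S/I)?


Regular sequence => Koszul complex is the minimal free resolution.
Syz_1 minimally generated by Koszul relations f_i*e_j - f_j*e_i (i<j): mu(Syz_1) = beta_2 = C(m,2) = m(m-1)/2
m=50
50*49/2 = 1225


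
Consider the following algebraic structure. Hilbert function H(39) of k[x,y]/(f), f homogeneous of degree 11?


H(t)=d for t>=d-1.
d=11, t=39
H(39)=11


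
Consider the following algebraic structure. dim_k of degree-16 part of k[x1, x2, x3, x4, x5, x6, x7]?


C(d+n-1,n-1)=C(22,6)=74613


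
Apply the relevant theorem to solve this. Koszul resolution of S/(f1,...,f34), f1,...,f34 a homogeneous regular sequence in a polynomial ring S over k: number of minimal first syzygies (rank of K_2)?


Regular sequence => Koszul complex is the minimal free resolution.
Syz_1 minimally generated by Koszul relations f_i*e_j - f_j*e_i (i<j): mu(Syz_1) = beta_2 = C(m,2) = m(m-1)/2
m=34
34*33/2 = 561


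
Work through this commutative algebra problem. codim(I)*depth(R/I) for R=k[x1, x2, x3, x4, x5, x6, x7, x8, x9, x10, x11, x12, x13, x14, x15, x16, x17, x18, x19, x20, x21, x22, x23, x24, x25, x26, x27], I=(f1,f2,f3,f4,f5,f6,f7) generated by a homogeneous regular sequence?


codim=7, depth=dim(R/I)=27-7=20
Product=7*20=140


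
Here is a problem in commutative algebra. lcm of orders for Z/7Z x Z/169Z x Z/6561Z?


Exponent = lcm of the cyclic orders; pairwise coprime => product.
7^1*13^2*3^8=7*169*6561=7761663


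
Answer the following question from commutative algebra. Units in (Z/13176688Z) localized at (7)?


Local ring = Z/823543Z.
phi(823543) = 7^6*(7-1) = 705894


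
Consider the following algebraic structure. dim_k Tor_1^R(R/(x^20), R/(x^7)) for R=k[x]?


Tor_1(R/I,R/J)=(I cap J)/IJ=(x^20)/(x^27)
dim=27-20=min(20,7)=7


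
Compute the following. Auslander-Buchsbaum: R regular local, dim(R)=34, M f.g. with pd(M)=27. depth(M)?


pd+depth=depth(R)=34
depth=34-27=7


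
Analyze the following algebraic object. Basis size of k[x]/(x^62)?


Basis: 1,x,...,x^61
dim=62


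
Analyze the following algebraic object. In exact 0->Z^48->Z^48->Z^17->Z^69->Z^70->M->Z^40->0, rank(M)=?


Alt sum=0:
(-1)^0*48 + (-1)^1*48 + (-1)^2*17 + (-1)^3*69 + (-1)^4*70 + (-1)^5*? + (-1)^6*40=0
rank(M)=58


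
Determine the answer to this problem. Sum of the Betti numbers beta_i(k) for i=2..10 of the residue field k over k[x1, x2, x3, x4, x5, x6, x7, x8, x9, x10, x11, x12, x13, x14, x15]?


Koszul resolution: beta_i(k)=C(n,i), n=15
C(15,2)=105, C(15,3)=455, C(15,4)=1365, C(15,5)=3003, C(15,6)=5005, C(15,7)=6435, C(15,8)=6435, C(15,9)=5005, C(15,10)=3003
Sum=30811


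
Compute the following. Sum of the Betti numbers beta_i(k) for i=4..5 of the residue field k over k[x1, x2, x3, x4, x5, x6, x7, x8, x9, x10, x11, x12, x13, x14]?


Koszul resolution: beta_i(k)=C(n,i), n=14
C(14,4)=1001, C(14,5)=2002
Sum=3003


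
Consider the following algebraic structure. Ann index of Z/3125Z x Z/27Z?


Exponent = lcm of the cyclic orders; pairwise coprime => product.
5^5*3^3=3125*27=84375


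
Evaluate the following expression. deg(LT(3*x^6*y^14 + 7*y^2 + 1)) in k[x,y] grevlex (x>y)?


LT: 3*x^6*y^14
deg_x=6, deg_y=14
Total=6+14=20


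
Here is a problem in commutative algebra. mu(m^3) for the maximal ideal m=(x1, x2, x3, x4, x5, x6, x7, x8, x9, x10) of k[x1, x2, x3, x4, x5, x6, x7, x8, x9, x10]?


Graded Nakayama: mu(m^d) = dim_k (m^d/m^(d+1)) = #degree-3 monomials in 10 vars
C(n+d-1,d)=C(12,3)=220


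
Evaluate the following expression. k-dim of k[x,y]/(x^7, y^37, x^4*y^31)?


k[x,y]/I, I = (x^7, y^37, x^4*y^31)
Rect: 7x37=259. Corner: (7-4)x(37-31)=18.
dim = 259-18 = 241


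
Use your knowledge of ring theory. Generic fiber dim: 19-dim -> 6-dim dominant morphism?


dim(fiber)=dim(X)-dim(Y)=19-6=13


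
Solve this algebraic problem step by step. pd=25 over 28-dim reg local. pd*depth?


pd+depth=28
depth=28-25=3
pd*depth=25*3=75


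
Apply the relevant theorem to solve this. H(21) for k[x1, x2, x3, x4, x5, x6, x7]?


C(d+n-1,n-1)=C(27,6)=296010


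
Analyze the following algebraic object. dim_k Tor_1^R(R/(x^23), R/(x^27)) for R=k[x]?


Tor_1(R/I,R/J)=(I cap J)/IJ=(x^27)/(x^50)
dim=50-27=min(23,27)=23


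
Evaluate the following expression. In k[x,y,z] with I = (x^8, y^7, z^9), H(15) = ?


Need i<8, j<7, k<9 with i+j+k=15.
For each i, j ranges over max(0,15-i-8)..min(6,15-i):
  i=0: j in [7,6] -> 0
  i=1: j in [6,6] -> 1
  i=2: j in [5,6] -> 2
  i=3: j in [4,6] -> 3
  i=4: j in [3,6] -> 4
  i=5: j in [2,6] -> 5
  i=6: j in [1,6] -> 6
  i=7: j in [0,6] -> 7
H(15) = 0+1+2+3+4+5+6+7 = 28


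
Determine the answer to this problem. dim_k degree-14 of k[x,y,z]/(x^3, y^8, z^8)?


Need i<3, j<8, k<8 with i+j+k=14.
For each i, j ranges over max(0,14-i-7)..min(7,14-i):
  i=0: j in [7,7] -> 1
  i=1: j in [6,7] -> 2
  i=2: j in [5,7] -> 3
H(14) = 1+2+3 = 6


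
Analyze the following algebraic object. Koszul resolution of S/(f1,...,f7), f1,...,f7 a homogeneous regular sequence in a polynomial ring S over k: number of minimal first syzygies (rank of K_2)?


Regular sequence => Koszul complex is the minimal free resolution.
Syz_1 minimally generated by Koszul relations f_i*e_j - f_j*e_i (i<j): mu(Syz_1) = beta_2 = C(m,2) = m(m-1)/2
m=7
7*6/2 = 21


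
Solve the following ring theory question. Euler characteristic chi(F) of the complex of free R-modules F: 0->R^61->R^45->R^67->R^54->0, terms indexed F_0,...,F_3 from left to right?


chi = sum (-1)^i * rank:
(-1)^0*61=61
(-1)^1*45=-45
(-1)^2*67=67
(-1)^3*54=-54
chi=29


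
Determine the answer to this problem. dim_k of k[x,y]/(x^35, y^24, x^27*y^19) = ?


k[x,y]/I, I = (x^35, y^24, x^27*y^19)
Rect: 35x24=840. Corner: (35-27)x(24-19)=40.
dim = 840-40 = 800


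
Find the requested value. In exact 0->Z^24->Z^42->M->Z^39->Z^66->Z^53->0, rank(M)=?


Alt sum=0:
(-1)^0*24 + (-1)^1*42 + (-1)^2*? + (-1)^3*39 + (-1)^4*66 + (-1)^5*53=0
rank(M)=44


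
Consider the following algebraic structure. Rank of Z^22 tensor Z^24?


rank(M(x)N) = rank(M)*rank(N)
22*24 = 528


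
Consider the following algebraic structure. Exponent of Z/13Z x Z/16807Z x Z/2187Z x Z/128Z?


Exponent = lcm of the cyclic orders; pairwise coprime => product.
13^1*7^5*3^7*2^7=13*16807*2187*128=61163496576


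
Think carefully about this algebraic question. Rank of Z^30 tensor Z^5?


rank(M(x)N) = rank(M)*rank(N)
30*5 = 150


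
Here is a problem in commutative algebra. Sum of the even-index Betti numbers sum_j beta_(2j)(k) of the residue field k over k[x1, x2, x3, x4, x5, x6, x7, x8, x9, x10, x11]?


Koszul resolution: beta_i(k)=C(n,i), n=11
sum_even C(11,i) = 2^(n-1) = 2^10 = 1024


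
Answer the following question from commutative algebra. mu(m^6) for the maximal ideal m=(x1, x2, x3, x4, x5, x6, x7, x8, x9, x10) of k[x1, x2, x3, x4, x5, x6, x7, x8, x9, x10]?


Graded Nakayama: mu(m^d) = dim_k (m^d/m^(d+1)) = #degree-6 monomials in 10 vars
C(n+d-1,d)=C(15,6)=5005


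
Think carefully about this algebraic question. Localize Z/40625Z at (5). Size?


5-primary part: 40625=5^5*13
Size=5^5=3125


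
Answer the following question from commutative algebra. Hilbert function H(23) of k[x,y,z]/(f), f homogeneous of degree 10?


C(25,2)-C(15,2)=300-105=195


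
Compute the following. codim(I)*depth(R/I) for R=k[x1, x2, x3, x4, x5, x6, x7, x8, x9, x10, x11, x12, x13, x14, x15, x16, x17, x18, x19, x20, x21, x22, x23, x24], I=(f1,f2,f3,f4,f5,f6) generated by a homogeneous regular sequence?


codim=6, depth=dim(R/I)=24-6=18
Product=6*18=108


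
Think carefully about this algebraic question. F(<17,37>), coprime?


gcd(17,37)=1 => F=ab-a-b=17*37-17-37=629-54=575


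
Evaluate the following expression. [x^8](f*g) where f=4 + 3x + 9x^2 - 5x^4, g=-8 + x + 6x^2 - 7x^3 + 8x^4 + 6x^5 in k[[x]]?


[x^8] = sum a_i*b_j, i+j=8
  -5*8=-40
Sum=-40


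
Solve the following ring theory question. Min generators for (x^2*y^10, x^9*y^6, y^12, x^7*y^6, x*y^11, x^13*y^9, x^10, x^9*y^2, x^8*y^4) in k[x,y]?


Remove redundant (divisible by others).
x^13*y^9 redundant.
x^9*y^6 redundant.
Min: x^10, x^9*y^2, x^8*y^4, x^7*y^6, x^2*y^10, x*y^11, y^12
Count=7


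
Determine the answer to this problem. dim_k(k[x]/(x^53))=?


Basis: 1,x,...,x^52
dim=53


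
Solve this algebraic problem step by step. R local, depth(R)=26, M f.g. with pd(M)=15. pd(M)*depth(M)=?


pd+depth=26
depth=26-15=11
pd*depth=15*11=165


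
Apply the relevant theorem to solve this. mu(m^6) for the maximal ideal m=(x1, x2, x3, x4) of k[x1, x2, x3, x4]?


Graded Nakayama: mu(m^d) = dim_k (m^d/m^(d+1)) = #degree-6 monomials in 4 vars
C(n+d-1,d)=C(9,6)=84


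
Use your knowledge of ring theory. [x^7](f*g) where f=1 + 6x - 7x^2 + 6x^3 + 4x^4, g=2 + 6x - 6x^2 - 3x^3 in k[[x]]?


[x^7] = sum a_i*b_j, i+j=7
  4*-3=-12
Sum=-12


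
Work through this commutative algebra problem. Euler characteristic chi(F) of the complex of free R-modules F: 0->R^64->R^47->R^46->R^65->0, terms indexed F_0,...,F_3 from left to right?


chi = sum (-1)^i * rank:
(-1)^0*64=64
(-1)^1*47=-47
(-1)^2*46=46
(-1)^3*65=-65
chi=-2


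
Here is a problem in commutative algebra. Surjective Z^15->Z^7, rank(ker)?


rank(ker) = 15-7 = 8


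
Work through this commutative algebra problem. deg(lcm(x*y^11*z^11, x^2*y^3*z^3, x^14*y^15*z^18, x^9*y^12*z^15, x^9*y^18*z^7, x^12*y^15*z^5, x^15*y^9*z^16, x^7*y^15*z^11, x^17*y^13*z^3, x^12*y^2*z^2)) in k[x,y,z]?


lcm = componentwise max:
x: max(1,2,14,9,9,12,15,7,17,12)=17
y: max(11,3,15,12,18,15,9,15,13,2)=18
z: max(11,3,18,15,7,5,16,11,3,2)=18
Total=17+18+18=53


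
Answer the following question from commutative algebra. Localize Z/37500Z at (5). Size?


5-primary part: 37500=5^5*12
Size=5^5=3125


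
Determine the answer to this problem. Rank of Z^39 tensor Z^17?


rank(M(x)N) = rank(M)*rank(N)
39*17 = 663


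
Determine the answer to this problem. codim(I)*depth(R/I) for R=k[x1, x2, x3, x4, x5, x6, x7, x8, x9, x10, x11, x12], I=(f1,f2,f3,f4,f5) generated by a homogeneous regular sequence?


codim=5, depth=dim(R/I)=12-5=7
Product=5*7=35


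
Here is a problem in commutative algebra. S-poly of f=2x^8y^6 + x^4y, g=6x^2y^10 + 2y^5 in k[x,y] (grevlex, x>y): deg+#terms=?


LT(f)=2x^8y^6, LT(g)=6x^2y^10
lcm(LM)=x^8y^10
S(f,g) (scaled by 12 to clear denominators) = 6y^4*f - 2x^6*g = -4x^6y^5 + 6x^4y^5
2 terms, deg 11.
11+2=13


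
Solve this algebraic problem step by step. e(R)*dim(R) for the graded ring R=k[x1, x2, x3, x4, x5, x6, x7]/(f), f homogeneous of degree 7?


e(R)=deg(f)=7, dim(R)=7-1=6
e*dim=7*6=42


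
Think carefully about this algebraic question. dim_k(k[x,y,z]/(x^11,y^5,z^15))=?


Basis: x^iy^jz^k, i<11,j<5,k<15
11*5*15=825


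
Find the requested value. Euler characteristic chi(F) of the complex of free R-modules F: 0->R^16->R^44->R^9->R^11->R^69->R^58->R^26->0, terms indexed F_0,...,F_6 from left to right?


chi = sum (-1)^i * rank:
(-1)^0*16=16
(-1)^1*44=-44
(-1)^2*9=9
(-1)^3*11=-11
(-1)^4*69=69
(-1)^5*58=-58
(-1)^6*26=26
chi=7


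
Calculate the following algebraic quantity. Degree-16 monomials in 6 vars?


C(d+n-1,n-1)=C(21,5)=20349


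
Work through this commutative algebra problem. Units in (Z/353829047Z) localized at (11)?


Local ring = Z/161051Z.
phi(161051) = 11^4*(11-1) = 146410


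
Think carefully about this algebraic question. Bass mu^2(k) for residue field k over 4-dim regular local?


C(n,i)=C(4,2)=6


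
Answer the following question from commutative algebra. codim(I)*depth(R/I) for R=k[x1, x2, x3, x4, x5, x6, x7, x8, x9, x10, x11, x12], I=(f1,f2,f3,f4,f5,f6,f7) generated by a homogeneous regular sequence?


codim=7, depth=dim(R/I)=12-7=5
Product=7*5=35


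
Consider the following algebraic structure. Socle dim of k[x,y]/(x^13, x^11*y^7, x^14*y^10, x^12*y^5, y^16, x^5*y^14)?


Socle = ann(m) = span of standard monomials u with x*u, y*u in I (staircase corners).
Redundant generators: x^14*y^10
Minimal generators: x^13, x^12*y^5, x^11*y^7, x^5*y^14, y^16
Corners: x^4y^15, x^10y^13, x^11y^6, x^12y^4
Socle dim=4


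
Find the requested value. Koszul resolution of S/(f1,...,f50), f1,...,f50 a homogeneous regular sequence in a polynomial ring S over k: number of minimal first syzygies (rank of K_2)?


Regular sequence => Koszul complex is the minimal free resolution.
Syz_1 minimally generated by Koszul relations f_i*e_j - f_j*e_i (i<j): mu(Syz_1) = beta_2 = C(m,2) = m(m-1)/2
m=50
50*49/2 = 1225


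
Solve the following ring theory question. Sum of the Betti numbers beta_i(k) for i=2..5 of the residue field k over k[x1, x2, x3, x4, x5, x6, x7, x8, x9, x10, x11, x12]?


Koszul resolution: beta_i(k)=C(n,i), n=12
C(12,2)=66, C(12,3)=220, C(12,4)=495, C(12,5)=792
Sum=1573


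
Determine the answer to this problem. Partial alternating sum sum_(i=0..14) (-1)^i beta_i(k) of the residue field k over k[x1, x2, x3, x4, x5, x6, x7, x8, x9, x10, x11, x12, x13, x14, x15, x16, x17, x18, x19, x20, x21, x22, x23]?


Koszul resolution: beta_i(k)=C(n,i), n=23
sum_(i=0..p) (-1)^i C(n,i) = (-1)^p C(n-1,p)
(-1)^14*C(22,14) = (-1)^14*319770 = 319770


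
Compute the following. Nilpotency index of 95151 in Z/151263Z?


95151^k mod 151263:
k=1: 95151
k=2: 17199
k=3: 138915
k=4: 86436
k=5: 0
First zero at k = 5


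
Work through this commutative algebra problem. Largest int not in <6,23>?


gcd(6,23)=1 => F=ab-a-b=6*23-6-23=138-29=109


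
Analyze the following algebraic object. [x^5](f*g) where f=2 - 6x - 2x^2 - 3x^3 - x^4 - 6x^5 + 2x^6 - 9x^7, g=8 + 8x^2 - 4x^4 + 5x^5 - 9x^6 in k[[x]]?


[x^5] = sum a_i*b_j, i+j=5
  2*5=10
  -6*-4=24
  -3*8=-24
  -6*8=-48
Sum=-38


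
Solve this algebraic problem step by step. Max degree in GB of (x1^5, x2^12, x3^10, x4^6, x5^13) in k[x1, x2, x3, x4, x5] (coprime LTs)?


Pure powers, coprime LTs => already GB.
Degrees: 5, 12, 10, 6, 13
Max=13


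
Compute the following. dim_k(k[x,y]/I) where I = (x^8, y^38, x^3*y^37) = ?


k[x,y]/I, I = (x^8, y^38, x^3*y^37)
Rect: 8x38=304. Corner: (8-3)x(38-37)=5.
dim = 304-5 = 299


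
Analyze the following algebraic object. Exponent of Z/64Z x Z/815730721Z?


Exponent = lcm of the cyclic orders; pairwise coprime => product.
2^6*13^8=64*815730721=52206766144


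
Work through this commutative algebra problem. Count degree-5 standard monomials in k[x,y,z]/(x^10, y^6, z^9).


Need i<10, j<6, k<9 with i+j+k=5.
For each i, j ranges over max(0,5-i-8)..min(5,5-i):
  i=0: j in [0,5] -> 6
  i=1: j in [0,4] -> 5
  i=2: j in [0,3] -> 4
  i=3: j in [0,2] -> 3
  i=4: j in [0,1] -> 2
  i=5: j in [0,0] -> 1
H(5) = 6+5+4+3+2+1 = 21


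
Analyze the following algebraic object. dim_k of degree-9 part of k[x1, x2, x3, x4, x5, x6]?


C(d+n-1,n-1)=C(14,5)=2002


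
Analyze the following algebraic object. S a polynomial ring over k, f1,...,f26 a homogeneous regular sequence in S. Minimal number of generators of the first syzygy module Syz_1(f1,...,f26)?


Regular sequence => Koszul complex is the minimal free resolution.
Syz_1 minimally generated by Koszul relations f_i*e_j - f_j*e_i (i<j): mu(Syz_1) = beta_2 = C(m,2) = m(m-1)/2
m=26
26*25/2 = 325


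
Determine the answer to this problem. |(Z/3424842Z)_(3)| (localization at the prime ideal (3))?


3-primary part: 3424842=3^10*58
Size=3^10=59049


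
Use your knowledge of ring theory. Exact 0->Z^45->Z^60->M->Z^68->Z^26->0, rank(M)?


Alt sum=0:
(-1)^0*45 + (-1)^1*60 + (-1)^2*? + (-1)^3*68 + (-1)^4*26=0
rank(M)=57


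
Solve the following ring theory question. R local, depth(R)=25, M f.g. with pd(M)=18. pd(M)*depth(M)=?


pd+depth=25
depth=25-18=7
pd*depth=18*7=126


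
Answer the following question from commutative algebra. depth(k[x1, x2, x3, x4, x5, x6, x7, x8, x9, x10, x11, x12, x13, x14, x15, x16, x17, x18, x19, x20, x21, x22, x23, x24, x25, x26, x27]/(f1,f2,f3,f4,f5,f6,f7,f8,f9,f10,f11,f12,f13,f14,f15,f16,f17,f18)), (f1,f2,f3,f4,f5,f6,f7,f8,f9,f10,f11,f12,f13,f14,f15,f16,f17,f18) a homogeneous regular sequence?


depth(R)=27
depth(R/I)=27-18=9


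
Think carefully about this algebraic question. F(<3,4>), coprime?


gcd(3,4)=1 => F=ab-a-b=3*4-3-4=12-7=5


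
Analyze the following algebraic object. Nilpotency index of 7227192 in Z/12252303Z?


7227192^k mod 12252303:
k=1: 7227192
k=2: 1377684
k=3: 1759590
k=4: 8946126
k=5: 4084101
k=6: 0
First zero at k = 6


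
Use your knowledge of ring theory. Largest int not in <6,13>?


gcd(6,13)=1 => F=ab-a-b=6*13-6-13=78-19=59


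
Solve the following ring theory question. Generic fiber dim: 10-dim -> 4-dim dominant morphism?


dim(fiber)=dim(X)-dim(Y)=10-4=6


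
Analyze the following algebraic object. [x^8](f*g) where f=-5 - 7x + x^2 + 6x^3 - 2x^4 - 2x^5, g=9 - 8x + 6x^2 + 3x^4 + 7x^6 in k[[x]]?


[x^8] = sum a_i*b_j, i+j=8
  1*7=7
  -2*3=-6
Sum=1


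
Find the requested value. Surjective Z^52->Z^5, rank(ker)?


rank(ker) = 52-5 = 47


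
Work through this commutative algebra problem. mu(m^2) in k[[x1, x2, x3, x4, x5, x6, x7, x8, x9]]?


C(n+d-1,d)=C(10,2)=45


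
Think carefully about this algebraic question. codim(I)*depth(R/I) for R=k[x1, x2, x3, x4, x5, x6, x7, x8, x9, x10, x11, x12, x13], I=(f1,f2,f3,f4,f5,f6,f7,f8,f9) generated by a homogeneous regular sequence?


codim=9, depth=dim(R/I)=13-9=4
Product=9*4=36


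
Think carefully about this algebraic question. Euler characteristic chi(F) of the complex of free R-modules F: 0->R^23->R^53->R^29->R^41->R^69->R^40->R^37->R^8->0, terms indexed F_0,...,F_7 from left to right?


chi = sum (-1)^i * rank:
(-1)^0*23=23
(-1)^1*53=-53
(-1)^2*29=29
(-1)^3*41=-41
(-1)^4*69=69
(-1)^5*40=-40
(-1)^6*37=37
(-1)^7*8=-8
chi=16


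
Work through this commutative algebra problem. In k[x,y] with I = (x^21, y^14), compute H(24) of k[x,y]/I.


k[x,y], I = (x^21, y^14), d = 24
Need i < 21 and d-i < 14.
Range: 11 <= i <= 20.
H(24) = 10


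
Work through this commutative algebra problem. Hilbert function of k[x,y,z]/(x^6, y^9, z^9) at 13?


Need i<6, j<9, k<9 with i+j+k=13.
For each i, j ranges over max(0,13-i-8)..min(8,13-i):
  i=0: j in [5,8] -> 4
  i=1: j in [4,8] -> 5
  i=2: j in [3,8] -> 6
  i=3: j in [2,8] -> 7
  i=4: j in [1,8] -> 8
  i=5: j in [0,8] -> 9
H(13) = 4+5+6+7+8+9 = 39


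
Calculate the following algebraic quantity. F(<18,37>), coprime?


gcd(18,37)=1 => F=ab-a-b=18*37-18-37=666-55=611


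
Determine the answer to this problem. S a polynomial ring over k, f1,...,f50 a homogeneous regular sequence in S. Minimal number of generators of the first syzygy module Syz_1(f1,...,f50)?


Regular sequence => Koszul complex is the minimal free resolution.
Syz_1 minimally generated by Koszul relations f_i*e_j - f_j*e_i (i<j): mu(Syz_1) = beta_2 = C(m,2) = m(m-1)/2
m=50
50*49/2 = 1225


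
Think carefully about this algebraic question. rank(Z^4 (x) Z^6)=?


rank(M(x)N) = rank(M)*rank(N)
4*6 = 24


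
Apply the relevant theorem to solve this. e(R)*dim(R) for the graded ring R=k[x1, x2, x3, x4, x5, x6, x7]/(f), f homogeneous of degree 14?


e(R)=deg(f)=14, dim(R)=7-1=6
e*dim=14*6=84


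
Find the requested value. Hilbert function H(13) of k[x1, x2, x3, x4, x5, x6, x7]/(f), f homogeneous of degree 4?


C(19,6)-C(15,6)=27132-5005=22127


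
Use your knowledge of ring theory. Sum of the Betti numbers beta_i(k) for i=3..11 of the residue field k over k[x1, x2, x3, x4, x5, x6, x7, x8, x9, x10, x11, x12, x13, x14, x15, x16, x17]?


Koszul resolution: beta_i(k)=C(n,i), n=17
C(17,3)=680, C(17,4)=2380, C(17,5)=6188, C(17,6)=12376, C(17,7)=19448, C(17,8)=24310, C(17,9)=24310, C(17,10)=19448, C(17,11)=12376
Sum=121516


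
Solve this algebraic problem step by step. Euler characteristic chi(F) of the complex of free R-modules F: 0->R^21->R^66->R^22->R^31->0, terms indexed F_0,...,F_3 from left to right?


chi = sum (-1)^i * rank:
(-1)^0*21=21
(-1)^1*66=-66
(-1)^2*22=22
(-1)^3*31=-31
chi=-54


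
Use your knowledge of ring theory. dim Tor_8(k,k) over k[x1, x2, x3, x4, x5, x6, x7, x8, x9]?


Koszul: C(n,i)=C(9,8)=9


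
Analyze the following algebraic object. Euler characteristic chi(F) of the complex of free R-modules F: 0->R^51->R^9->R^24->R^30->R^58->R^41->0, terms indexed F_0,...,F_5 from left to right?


chi = sum (-1)^i * rank:
(-1)^0*51=51
(-1)^1*9=-9
(-1)^2*24=24
(-1)^3*30=-30
(-1)^4*58=58
(-1)^5*41=-41
chi=53


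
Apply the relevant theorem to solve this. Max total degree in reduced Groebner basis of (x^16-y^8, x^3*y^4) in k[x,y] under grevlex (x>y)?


LT(f1)=x^16, LT(f2)=x^3y^4, lcm=x^16y^4
S(f1,f2) = y^4*f1 - x^13*f2 = -y^12
Reduced GB = {f1, f2, y^12}; degrees 16, 7, 12
Max = 16


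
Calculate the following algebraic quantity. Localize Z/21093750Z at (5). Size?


5-primary part: 21093750=5^8*54
Size=5^8=390625


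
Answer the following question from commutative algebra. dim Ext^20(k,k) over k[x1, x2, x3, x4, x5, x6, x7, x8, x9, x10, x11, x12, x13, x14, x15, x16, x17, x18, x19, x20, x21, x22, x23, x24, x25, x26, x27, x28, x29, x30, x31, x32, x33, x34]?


C(n,i)=C(34,20)=1391975640


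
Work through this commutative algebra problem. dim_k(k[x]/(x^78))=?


Basis: 1,x,...,x^77
dim=78


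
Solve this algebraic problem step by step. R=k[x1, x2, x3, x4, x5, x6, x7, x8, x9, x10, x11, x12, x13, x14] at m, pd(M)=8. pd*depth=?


pd+depth=14
depth=14-8=6
pd*depth=8*6=48


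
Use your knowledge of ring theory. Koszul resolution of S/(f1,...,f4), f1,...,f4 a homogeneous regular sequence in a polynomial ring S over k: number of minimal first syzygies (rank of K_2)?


Regular sequence => Koszul complex is the minimal free resolution.
Syz_1 minimally generated by Koszul relations f_i*e_j - f_j*e_i (i<j): mu(Syz_1) = beta_2 = C(m,2) = m(m-1)/2
m=4
4*3/2 = 6


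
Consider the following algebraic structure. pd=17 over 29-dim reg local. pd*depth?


pd+depth=29
depth=29-17=12
pd*depth=17*12=204


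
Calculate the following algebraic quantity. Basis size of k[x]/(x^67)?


Basis: 1,x,...,x^66
dim=67


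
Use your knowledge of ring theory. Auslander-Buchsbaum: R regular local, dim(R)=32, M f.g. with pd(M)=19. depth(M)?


pd+depth=depth(R)=32
depth=32-19=13


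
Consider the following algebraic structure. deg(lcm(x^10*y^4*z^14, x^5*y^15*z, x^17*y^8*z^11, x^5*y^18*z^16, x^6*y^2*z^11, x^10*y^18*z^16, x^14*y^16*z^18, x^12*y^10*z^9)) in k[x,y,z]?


lcm = componentwise max:
x: max(10,5,17,5,6,10,14,12)=17
y: max(4,15,8,18,2,18,16,10)=18
z: max(14,1,11,16,11,16,18,9)=18
Total=17+18+18=53


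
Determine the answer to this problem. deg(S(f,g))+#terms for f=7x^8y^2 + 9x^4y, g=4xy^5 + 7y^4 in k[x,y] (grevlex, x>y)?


LT(f)=7x^8y^2, LT(g)=4xy^5
lcm(LM)=x^8y^5
S(f,g) (scaled by 28 to clear denominators) = 4y^3*f - 7x^7*g = -49x^7y^4 + 36x^4y^4
2 terms, deg 11.
11+2=13


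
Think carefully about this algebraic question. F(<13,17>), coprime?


gcd(13,17)=1 => F=ab-a-b=13*17-13-17=221-30=191


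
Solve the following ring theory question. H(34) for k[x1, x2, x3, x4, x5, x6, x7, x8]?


C(d+n-1,n-1)=C(41,7)=22481940


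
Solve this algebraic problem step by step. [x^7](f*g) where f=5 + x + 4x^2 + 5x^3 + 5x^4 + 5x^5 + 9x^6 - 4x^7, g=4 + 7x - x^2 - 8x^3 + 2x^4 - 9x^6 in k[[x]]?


[x^7] = sum a_i*b_j, i+j=7
  1*-9=-9
  5*2=10
  5*-8=-40
  5*-1=-5
  9*7=63
  -4*4=-16
Sum=3


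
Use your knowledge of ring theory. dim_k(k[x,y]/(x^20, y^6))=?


Basis: x^i*y^j, i<20, j<6
20*6=120


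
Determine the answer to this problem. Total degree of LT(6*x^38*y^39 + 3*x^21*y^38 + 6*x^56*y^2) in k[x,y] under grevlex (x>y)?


LT: 6*x^38*y^39
deg_x=38, deg_y=39
Total=38+39=77


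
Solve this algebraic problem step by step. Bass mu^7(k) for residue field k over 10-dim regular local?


C(n,i)=C(10,7)=120


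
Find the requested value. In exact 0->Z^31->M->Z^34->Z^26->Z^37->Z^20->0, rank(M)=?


Alt sum=0:
(-1)^0*31 + (-1)^1*? + (-1)^2*34 + (-1)^3*26 + (-1)^4*37 + (-1)^5*20=0
rank(M)=56


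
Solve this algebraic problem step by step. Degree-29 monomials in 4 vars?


C(d+n-1,n-1)=C(32,3)=4960


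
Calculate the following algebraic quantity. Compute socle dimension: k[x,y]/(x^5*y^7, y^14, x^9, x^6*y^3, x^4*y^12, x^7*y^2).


Socle = ann(m) = span of standard monomials u with x*u, y*u in I (staircase corners).
Minimal generators: x^9, x^7*y^2, x^6*y^3, x^5*y^7, x^4*y^12, y^14
Corners: x^3y^13, x^4y^11, x^5y^6, x^6y^2, x^8y
Socle dim=5


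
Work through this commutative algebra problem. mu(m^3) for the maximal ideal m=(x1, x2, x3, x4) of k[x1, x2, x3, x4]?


Graded Nakayama: mu(m^d) = dim_k (m^d/m^(d+1)) = #degree-3 monomials in 4 vars
C(n+d-1,d)=C(6,3)=20


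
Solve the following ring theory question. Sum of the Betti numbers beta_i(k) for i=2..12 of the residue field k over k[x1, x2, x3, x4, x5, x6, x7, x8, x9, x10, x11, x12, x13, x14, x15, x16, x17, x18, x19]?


Koszul resolution: beta_i(k)=C(n,i), n=19
C(19,2)=171, C(19,3)=969, C(19,4)=3876, C(19,5)=11628, C(19,6)=27132, C(19,7)=50388, C(19,8)=75582, C(19,9)=92378, C(19,10)=92378, C(19,11)=75582, C(19,12)=50388
Sum=480472


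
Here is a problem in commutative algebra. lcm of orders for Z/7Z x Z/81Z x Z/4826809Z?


Exponent = lcm of the cyclic orders; pairwise coprime => product.
7^1*3^4*13^6=7*81*4826809=2736800703


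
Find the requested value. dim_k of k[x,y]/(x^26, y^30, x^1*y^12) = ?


k[x,y]/I, I = (x^26, y^30, x^1*y^12)
Rect: 26x30=780. Corner: (26-1)x(30-12)=450.
dim = 780-450 = 330


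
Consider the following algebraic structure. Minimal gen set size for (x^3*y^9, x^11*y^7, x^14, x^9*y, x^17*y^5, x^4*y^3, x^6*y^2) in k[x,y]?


Remove redundant (divisible by others).
x^11*y^7 redundant.
x^17*y^5 redundant.
Min: x^14, x^9*y, x^6*y^2, x^4*y^3, x^3*y^9
Count=5


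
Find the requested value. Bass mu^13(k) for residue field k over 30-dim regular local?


C(n,i)=C(30,13)=119759850


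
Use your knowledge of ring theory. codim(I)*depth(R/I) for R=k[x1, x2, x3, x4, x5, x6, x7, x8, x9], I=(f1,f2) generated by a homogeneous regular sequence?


codim=2, depth=dim(R/I)=9-2=7
Product=2*7=14


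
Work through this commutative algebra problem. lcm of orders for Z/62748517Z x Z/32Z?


Exponent = lcm of the cyclic orders; pairwise coprime => product.
13^7*2^5=62748517*32=2007952544


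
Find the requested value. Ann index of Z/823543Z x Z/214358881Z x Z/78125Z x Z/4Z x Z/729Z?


Exponent = lcm of the cyclic orders; pairwise coprime => product.
7^7*11^8*5^7*2^2*3^6=823543*214358881*78125*4*729=40216596274029439687500


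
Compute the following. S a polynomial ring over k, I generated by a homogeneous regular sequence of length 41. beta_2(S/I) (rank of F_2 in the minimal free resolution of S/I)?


Regular sequence => Koszul complex is the minimal free resolution.
Syz_1 minimally generated by Koszul relations f_i*e_j - f_j*e_i (i<j): mu(Syz_1) = beta_2 = C(m,2) = m(m-1)/2
m=41
41*40/2 = 820


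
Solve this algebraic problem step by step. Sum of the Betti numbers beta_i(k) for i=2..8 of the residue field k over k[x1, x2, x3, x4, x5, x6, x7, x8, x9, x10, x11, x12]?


Koszul resolution: beta_i(k)=C(n,i), n=12
C(12,2)=66, C(12,3)=220, C(12,4)=495, C(12,5)=792, C(12,6)=924, C(12,7)=792, C(12,8)=495
Sum=3784


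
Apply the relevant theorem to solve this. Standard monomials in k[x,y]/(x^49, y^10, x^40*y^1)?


k[x,y]/I, I = (x^49, y^10, x^40*y^1)
Rect: 49x10=490. Corner: (49-40)x(10-1)=81.
dim = 490-81 = 409


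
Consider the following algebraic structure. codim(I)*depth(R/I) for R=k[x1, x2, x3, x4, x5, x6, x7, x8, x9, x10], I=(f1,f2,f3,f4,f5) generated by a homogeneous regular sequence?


codim=5, depth=dim(R/I)=10-5=5
Product=5*5=25


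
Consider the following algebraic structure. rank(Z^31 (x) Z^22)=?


rank(M(x)N) = rank(M)*rank(N)
31*22 = 682


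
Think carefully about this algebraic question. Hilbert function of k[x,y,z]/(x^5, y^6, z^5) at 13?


Need i<5, j<6, k<5 with i+j+k=13.
For each i, j ranges over max(0,13-i-4)..min(5,13-i):
  i=0: j in [9,5] -> 0
  i=1: j in [8,5] -> 0
  i=2: j in [7,5] -> 0
  i=3: j in [6,5] -> 0
  i=4: j in [5,5] -> 1
H(13) = 0+0+0+0+1 = 1


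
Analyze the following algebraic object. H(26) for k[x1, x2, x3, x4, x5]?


C(d+n-1,n-1)=C(30,4)=27405


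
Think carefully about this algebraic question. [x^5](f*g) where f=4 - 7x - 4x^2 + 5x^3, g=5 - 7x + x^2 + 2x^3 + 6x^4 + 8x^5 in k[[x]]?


[x^5] = sum a_i*b_j, i+j=5
  4*8=32
  -7*6=-42
  -4*2=-8
  5*1=5
Sum=-13


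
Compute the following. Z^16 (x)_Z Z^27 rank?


rank(M(x)N) = rank(M)*rank(N)
16*27 = 432


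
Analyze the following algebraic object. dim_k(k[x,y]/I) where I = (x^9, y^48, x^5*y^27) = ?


k[x,y]/I, I = (x^9, y^48, x^5*y^27)
Rect: 9x48=432. Corner: (9-5)x(48-27)=84.
dim = 432-84 = 348


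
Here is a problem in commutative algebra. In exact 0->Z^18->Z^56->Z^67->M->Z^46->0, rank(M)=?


Alt sum=0:
(-1)^0*18 + (-1)^1*56 + (-1)^2*67 + (-1)^3*? + (-1)^4*46=0
rank(M)=75


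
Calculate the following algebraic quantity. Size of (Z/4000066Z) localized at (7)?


7-primary part: 4000066=7^6*34
Size=7^6=117649


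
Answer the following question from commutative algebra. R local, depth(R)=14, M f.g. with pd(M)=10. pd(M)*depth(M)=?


pd+depth=14
depth=14-10=4
pd*depth=10*4=40


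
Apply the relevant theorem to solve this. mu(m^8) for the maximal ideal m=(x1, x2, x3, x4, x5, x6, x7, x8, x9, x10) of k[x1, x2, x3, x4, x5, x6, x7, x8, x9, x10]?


Graded Nakayama: mu(m^d) = dim_k (m^d/m^(d+1)) = #degree-8 monomials in 10 vars
C(n+d-1,d)=C(17,8)=24310
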